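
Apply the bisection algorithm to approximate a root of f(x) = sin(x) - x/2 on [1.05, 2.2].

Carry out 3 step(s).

f(x) = sin(x) - x/2
Initial interval: [1.05, 2.2]

Iteration 1:
  c_1 = (1.050000 + 2.200000)/2 = 1.625000
  f(c_1) = f(1.625000) = 0.186031
  f(a) × f(c) ≥ 0, new interval: [1.625000, 2.200000]
Iteration 2:
  c_2 = (1.625000 + 2.200000)/2 = 1.912500
  f(c_2) = f(1.912500) = -0.014065
  f(a) × f(c) < 0, new interval: [1.625000, 1.912500]
Iteration 3:
  c_3 = (1.625000 + 1.912500)/2 = 1.768750
  f(c_3) = f(1.768750) = 0.096096
  f(a) × f(c) ≥ 0, new interval: [1.768750, 1.912500]

After 3 iteration(s), the approximation is c_3 = 1.768750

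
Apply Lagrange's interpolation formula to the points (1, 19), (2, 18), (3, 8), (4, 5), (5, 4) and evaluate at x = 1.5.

Lagrange interpolation formula:
P(x) = Σ yᵢ × Lᵢ(x)
where Lᵢ(x) = Π_{j≠i} (x - xⱼ)/(xᵢ - xⱼ)

L_0(1.5) = (1.5 - 2)/(1 - 2) × (1.5 - 3)/(1 - 3) × (1.5 - 4)/(1 - 4) × (1.5 - 5)/(1 - 5) = 0.273438
L_1(1.5) = (1.5 - 1)/(2 - 1) × (1.5 - 3)/(2 - 3) × (1.5 - 4)/(2 - 4) × (1.5 - 5)/(2 - 5) = 1.093750
L_2(1.5) = (1.5 - 1)/(3 - 1) × (1.5 - 2)/(3 - 2) × (1.5 - 4)/(3 - 4) × (1.5 - 5)/(3 - 5) = -0.546875
L_3(1.5) = (1.5 - 1)/(4 - 1) × (1.5 - 2)/(4 - 2) × (1.5 - 3)/(4 - 3) × (1.5 - 5)/(4 - 5) = 0.218750
L_4(1.5) = (1.5 - 1)/(5 - 1) × (1.5 - 2)/(5 - 2) × (1.5 - 3)/(5 - 3) × (1.5 - 4)/(5 - 4) = -0.039062

P(1.5) = 19×L_0(1.5) + 18×L_1(1.5) + 8×L_2(1.5) + 5×L_3(1.5) + 4×L_4(1.5)
P(1.5) = 21.445312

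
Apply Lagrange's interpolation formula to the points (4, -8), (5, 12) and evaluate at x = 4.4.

Lagrange interpolation formula:
P(x) = Σ yᵢ × Lᵢ(x)
where Lᵢ(x) = Π_{j≠i} (x - xⱼ)/(xᵢ - xⱼ)

L_0(4.4) = (4.4 - 5)/(4 - 5) = 0.600000
L_1(4.4) = (4.4 - 4)/(5 - 4) = 0.400000

P(4.4) = (-8)×L_0(4.4) + 12×L_1(4.4)
P(4.4) = 0.000000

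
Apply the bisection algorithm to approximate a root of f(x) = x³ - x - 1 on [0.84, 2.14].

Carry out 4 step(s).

f(x) = x³ - x - 1
Initial interval: [0.84, 2.14]

Iteration 1:
  c_1 = (0.840000 + 2.140000)/2 = 1.490000
  f(c_1) = f(1.490000) = 0.817949
  f(a) × f(c) < 0, new interval: [0.840000, 1.490000]
Iteration 2:
  c_2 = (0.840000 + 1.490000)/2 = 1.165000
  f(c_2) = f(1.165000) = -0.583833
  f(a) × f(c) ≥ 0, new interval: [1.165000, 1.490000]
Iteration 3:
  c_3 = (1.165000 + 1.490000)/2 = 1.327500
  f(c_3) = f(1.327500) = 0.011895
  f(a) × f(c) < 0, new interval: [1.165000, 1.327500]
Iteration 4:
  c_4 = (1.165000 + 1.327500)/2 = 1.246250
  f(c_4) = f(1.246250) = -0.310650
  f(a) × f(c) ≥ 0, new interval: [1.246250, 1.327500]

After 4 iteration(s), the approximation is c_4 = 1.246250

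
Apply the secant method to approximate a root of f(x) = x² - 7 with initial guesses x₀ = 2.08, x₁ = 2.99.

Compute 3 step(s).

f(x) = x² - 7
x₀ = 2.08, x₁ = 2.99

Secant formula: x_{n+1} = x_n - f(x_n)(x_n - x_{n-1})/(f(x_n) - f(x_{n-1}))

Iteration 1:
  f(2.080000) = -2.673600
  f(2.990000) = 1.940100
  x_2 = 2.990000 - 1.940100×(2.990000 - 2.080000)/(1.940100 - (-2.673600))
       = 2.607337
Iteration 2:
  f(2.990000) = 1.940100
  f(2.607337) = -0.201792
  x_3 = 2.607337 - (-0.201792)×(2.607337 - 2.990000)/(-0.201792 - 1.940100)
       = 2.643389
Iteration 3:
  f(2.607337) = -0.201792
  f(2.643389) = -0.012496
  x_4 = 2.643389 - (-0.012496)×(2.643389 - 2.607337)/(-0.012496 - (-0.201792))
       = 2.645769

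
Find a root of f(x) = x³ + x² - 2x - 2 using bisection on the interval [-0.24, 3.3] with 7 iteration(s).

f(x) = x³ + x² - 2x - 2
Initial interval: [-0.24, 3.3]

Iteration 1:
  c_1 = (-0.240000 + 3.300000)/2 = 1.530000
  f(c_1) = f(1.530000) = 0.862477
  f(a) × f(c) < 0, new interval: [-0.240000, 1.530000]
Iteration 2:
  c_2 = (-0.240000 + 1.530000)/2 = 0.645000
  f(c_2) = f(0.645000) = -2.605639
  f(a) × f(c) ≥ 0, new interval: [0.645000, 1.530000]
Iteration 3:
  c_3 = (0.645000 + 1.530000)/2 = 1.087500
  f(c_3) = f(1.087500) = -1.706205
  f(a) × f(c) ≥ 0, new interval: [1.087500, 1.530000]
Iteration 4:
  c_4 = (1.087500 + 1.530000)/2 = 1.308750
  f(c_4) = f(1.308750) = -0.663012
  f(a) × f(c) ≥ 0, new interval: [1.308750, 1.530000]
Iteration 5:
  c_5 = (1.308750 + 1.530000)/2 = 1.419375
  f(c_5) = f(1.419375) = 0.035384
  f(a) × f(c) < 0, new interval: [1.308750, 1.419375]
Iteration 6:
  c_6 = (1.308750 + 1.419375)/2 = 1.364062
  f(c_6) = f(1.364062) = -0.329393
  f(a) × f(c) ≥ 0, new interval: [1.364062, 1.419375]
Iteration 7:
  c_7 = (1.364062 + 1.419375)/2 = 1.391719
  f(c_7) = f(1.391719) = -0.150963
  f(a) × f(c) ≥ 0, new interval: [1.391719, 1.419375]

After 7 iteration(s), the approximation is c_7 = 1.391719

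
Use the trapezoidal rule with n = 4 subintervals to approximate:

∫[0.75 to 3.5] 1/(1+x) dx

f(x) = 1/(1+x)
a = 0.75, b = 3.5, n = 4
h = (b - a)/n = 0.687500

Trapezoidal rule: (h/2)[f(x₀) + 2f(x₁) + 2f(x₂) + ... + f(xₙ)]

x_0 = 0.7500, f(x_0) = 0.571429, coefficient = 1
x_1 = 1.4375, f(x_1) = 0.410256, coefficient = 2
x_2 = 2.1250, f(x_2) = 0.320000, coefficient = 2
x_3 = 2.8125, f(x_3) = 0.262295, coefficient = 2
x_4 = 3.5000, f(x_4) = 0.222222, coefficient = 1

I ≈ (0.687500/2) × 2.778754 = 0.955197
Exact value: 0.944462
Error: 0.010735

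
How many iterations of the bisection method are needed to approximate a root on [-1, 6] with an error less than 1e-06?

We need (b-a)/2^n ≤ 1e-06
(6 - (-1))/2^n ≤ 1e-06
7/2^n ≤ 1e-06
2^n ≥ 7000000
n ≥ log₂(7000000) = 22.74
n ≥ 23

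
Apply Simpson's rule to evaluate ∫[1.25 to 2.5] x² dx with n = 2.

f(x) = x²
a = 1.25, b = 2.5, n = 2
h = (b - a)/n = 0.625000

Simpson's rule: (h/3)[f(x₀) + 4f(x₁) + 2f(x₂) + ... + f(xₙ)]

x_0 = 1.2500, f(x_0) = 1.562500, coefficient = 1
x_1 = 1.8750, f(x_1) = 3.515625, coefficient = 4
x_2 = 2.5000, f(x_2) = 6.250000, coefficient = 1

I ≈ (0.625000/3) × 21.875000 = 4.557292
Exact value: 4.557292
Error: 0.000000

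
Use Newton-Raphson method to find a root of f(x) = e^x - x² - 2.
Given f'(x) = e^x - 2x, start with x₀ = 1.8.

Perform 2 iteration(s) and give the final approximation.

f(x) = e^x - x² - 2
f'(x) = e^x - 2x
x₀ = 1.8

Newton-Raphson formula: x_{n+1} = x_n - f(x_n)/f'(x_n)

Iteration 1:
  f(1.800000) = 0.809647
  f'(1.800000) = 2.449647
  x_1 = 1.800000 - 0.809647/2.449647 = 1.469484
Iteration 2:
  f(1.469484) = 0.187608
  f'(1.469484) = 1.408024
  x_2 = 1.469484 - 0.187608/1.408024 = 1.336242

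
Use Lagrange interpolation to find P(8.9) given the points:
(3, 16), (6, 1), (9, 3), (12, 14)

Lagrange interpolation formula:
P(x) = Σ yᵢ × Lᵢ(x)
where Lᵢ(x) = Π_{j≠i} (x - xⱼ)/(xᵢ - xⱼ)

L_0(8.9) = (8.9 - 6)/(3 - 6) × (8.9 - 9)/(3 - 9) × (8.9 - 12)/(3 - 12) = -0.005549
L_1(8.9) = (8.9 - 3)/(6 - 3) × (8.9 - 9)/(6 - 9) × (8.9 - 12)/(6 - 12) = 0.033870
L_2(8.9) = (8.9 - 3)/(9 - 3) × (8.9 - 6)/(9 - 6) × (8.9 - 12)/(9 - 12) = 0.982241
L_3(8.9) = (8.9 - 3)/(12 - 3) × (8.9 - 6)/(12 - 6) × (8.9 - 9)/(12 - 9) = -0.010562

P(8.9) = 16×L_0(8.9) + 1×L_1(8.9) + 3×L_2(8.9) + 14×L_3(8.9)
P(8.9) = 2.743938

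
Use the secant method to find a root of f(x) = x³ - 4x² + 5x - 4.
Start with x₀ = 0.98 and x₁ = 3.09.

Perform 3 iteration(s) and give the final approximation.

f(x) = x³ - 4x² + 5x - 4
x₀ = 0.98, x₁ = 3.09

Secant formula: x_{n+1} = x_n - f(x_n)(x_n - x_{n-1})/(f(x_n) - f(x_{n-1}))

Iteration 1:
  f(0.980000) = -2.000408
  f(3.090000) = 2.761229
  x_2 = 3.090000 - 2.761229×(3.090000 - 0.980000)/(2.761229 - (-2.000408))
       = 1.866431
Iteration 2:
  f(3.090000) = 2.761229
  f(1.866431) = -2.100271
  x_3 = 1.866431 - (-2.100271)×(1.866431 - 3.090000)/(-2.100271 - 2.761229)
       = 2.395038
Iteration 3:
  f(1.866431) = -2.100271
  f(2.395038) = -1.231203
  x_4 = 2.395038 - (-1.231203)×(2.395038 - 1.866431)/(-1.231203 - (-2.100271))
       = 3.143914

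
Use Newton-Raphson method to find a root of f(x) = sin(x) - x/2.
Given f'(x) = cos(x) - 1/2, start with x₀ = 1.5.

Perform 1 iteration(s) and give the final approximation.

f(x) = sin(x) - x/2
f'(x) = cos(x) - 1/2
x₀ = 1.5

Newton-Raphson formula: x_{n+1} = x_n - f(x_n)/f'(x_n)

Iteration 1:
  f(1.500000) = 0.247495
  f'(1.500000) = -0.429263
  x_1 = 1.500000 - 0.247495/(-0.429263) = 2.076558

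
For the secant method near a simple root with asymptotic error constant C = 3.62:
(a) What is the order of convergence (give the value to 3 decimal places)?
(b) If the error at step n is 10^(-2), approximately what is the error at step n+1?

(a) Secant method has superlinear convergence with order φ = (1+√5)/2 ≈ 1.618.
    This means |e_{n+1}| ≈ C|e_n|^1.618.

(b) With |e_n| = 10^(-2) and C = 3.62:
    |e_{n+1}| ≈ 3.62 × (10^(-2))^1.618 = 3.62 × 10^(-3.24)

(a) ≈ 1.618 (golden ratio); (b) |e_{n+1}| ≈ 2.102e-03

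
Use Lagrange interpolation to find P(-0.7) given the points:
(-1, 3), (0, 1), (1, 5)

Lagrange interpolation formula:
P(x) = Σ yᵢ × Lᵢ(x)
where Lᵢ(x) = Π_{j≠i} (x - xⱼ)/(xᵢ - xⱼ)

L_0(-0.7) = (-0.7 - 0)/(-1 - 0) × (-0.7 - 1)/(-1 - 1) = 0.595000
L_1(-0.7) = (-0.7 - (-1))/(0 - (-1)) × (-0.7 - 1)/(0 - 1) = 0.510000
L_2(-0.7) = (-0.7 - (-1))/(1 - (-1)) × (-0.7 - 0)/(1 - 0) = -0.105000

P(-0.7) = 3×L_0(-0.7) + 1×L_1(-0.7) + 5×L_2(-0.7)
P(-0.7) = 1.770000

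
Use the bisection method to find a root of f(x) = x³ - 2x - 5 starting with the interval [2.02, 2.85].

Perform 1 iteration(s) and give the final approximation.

f(x) = x³ - 2x - 5
Initial interval: [2.02, 2.85]

Iteration 1:
  c_1 = (2.020000 + 2.850000)/2 = 2.435000
  f(c_1) = f(2.435000) = 4.567663
  f(a) × f(c) < 0, new interval: [2.020000, 2.435000]

After 1 iteration(s), the approximation is c_1 = 2.435000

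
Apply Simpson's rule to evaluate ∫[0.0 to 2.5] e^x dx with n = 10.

f(x) = e^x
a = 0.0, b = 2.5, n = 10
h = (b - a)/n = 0.250000

Simpson's rule: (h/3)[f(x₀) + 4f(x₁) + 2f(x₂) + ... + f(xₙ)]

x_0 = 0.0000, f(x_0) = 1.000000, coefficient = 1
x_1 = 0.2500, f(x_1) = 1.284025, coefficient = 4
x_2 = 0.5000, f(x_2) = 1.648721, coefficient = 2
x_3 = 0.7500, f(x_3) = 2.117000, coefficient = 4
x_4 = 1.0000, f(x_4) = 2.718282, coefficient = 2
x_5 = 1.2500, f(x_5) = 3.490343, coefficient = 4
x_6 = 1.5000, f(x_6) = 4.481689, coefficient = 2
x_7 = 1.7500, f(x_7) = 5.754603, coefficient = 4
x_8 = 2.0000, f(x_8) = 7.389056, coefficient = 2
x_9 = 2.2500, f(x_9) = 9.487736, coefficient = 4
x_10 = 2.5000, f(x_10) = 12.182494, coefficient = 1

I ≈ (0.250000/3) × 134.192818 = 11.182735
Exact value: 11.182494
Error: 0.000241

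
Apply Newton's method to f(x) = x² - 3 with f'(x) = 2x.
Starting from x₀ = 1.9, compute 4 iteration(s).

f(x) = x² - 3
f'(x) = 2x
x₀ = 1.9

Newton-Raphson formula: x_{n+1} = x_n - f(x_n)/f'(x_n)

Iteration 1:
  f(1.900000) = 0.610000
  f'(1.900000) = 3.800000
  x_1 = 1.900000 - 0.610000/3.800000 = 1.739474
Iteration 2:
  f(1.739474) = 0.025769
  f'(1.739474) = 3.478947
  x_2 = 1.739474 - 0.025769/3.478947 = 1.732067
Iteration 3:
  f(1.732067) = 0.000055
  f'(1.732067) = 3.464133
  x_3 = 1.732067 - 0.000055/3.464133 = 1.732051
Iteration 4:
  f(1.732051) = 0.000000
  f'(1.732051) = 3.464102
  x_4 = 1.732051 - 0.000000/3.464102 = 1.732051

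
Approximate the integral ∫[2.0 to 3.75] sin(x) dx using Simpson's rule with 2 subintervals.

f(x) = sin(x)
a = 2.0, b = 3.75, n = 2
h = (b - a)/n = 0.875000

Simpson's rule: (h/3)[f(x₀) + 4f(x₁) + 2f(x₂) + ... + f(xₙ)]

x_0 = 2.0000, f(x_0) = 0.909297, coefficient = 1
x_1 = 2.8750, f(x_1) = 0.263446, coefficient = 4
x_2 = 3.7500, f(x_2) = -0.571561, coefficient = 1

I ≈ (0.875000/3) × 1.391520 = 0.405860
Exact value: 0.404413
Error: 0.001448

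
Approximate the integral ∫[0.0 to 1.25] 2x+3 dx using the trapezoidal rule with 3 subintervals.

f(x) = 2x+3
a = 0.0, b = 1.25, n = 3
h = (b - a)/n = 0.416667

Trapezoidal rule: (h/2)[f(x₀) + 2f(x₁) + 2f(x₂) + ... + f(xₙ)]

x_0 = 0.0000, f(x_0) = 3.000000, coefficient = 1
x_1 = 0.4167, f(x_1) = 3.833333, coefficient = 2
x_2 = 0.8333, f(x_2) = 4.666667, coefficient = 2
x_3 = 1.2500, f(x_3) = 5.500000, coefficient = 1

I ≈ (0.416667/2) × 25.500000 = 5.312500
Exact value: 5.312500
Error: 0.000000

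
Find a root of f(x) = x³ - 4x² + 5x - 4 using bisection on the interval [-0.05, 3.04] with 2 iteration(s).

f(x) = x³ - 4x² + 5x - 4
Initial interval: [-0.05, 3.04]

Iteration 1:
  c_1 = (-0.050000 + 3.040000)/2 = 1.495000
  f(c_1) = f(1.495000) = -2.123738
  f(a) × f(c) ≥ 0, new interval: [1.495000, 3.040000]
Iteration 2:
  c_2 = (1.495000 + 3.040000)/2 = 2.267500
  f(c_2) = f(2.267500) = -1.570246
  f(a) × f(c) ≥ 0, new interval: [2.267500, 3.040000]

After 2 iteration(s), the approximation is c_2 = 2.267500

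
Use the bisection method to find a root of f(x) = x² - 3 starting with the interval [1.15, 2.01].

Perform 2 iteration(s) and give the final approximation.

f(x) = x² - 3
Initial interval: [1.15, 2.01]

Iteration 1:
  c_1 = (1.150000 + 2.010000)/2 = 1.580000
  f(c_1) = f(1.580000) = -0.503600
  f(a) × f(c) ≥ 0, new interval: [1.580000, 2.010000]
Iteration 2:
  c_2 = (1.580000 + 2.010000)/2 = 1.795000
  f(c_2) = f(1.795000) = 0.222025
  f(a) × f(c) < 0, new interval: [1.580000, 1.795000]

After 2 iteration(s), the approximation is c_2 = 1.795000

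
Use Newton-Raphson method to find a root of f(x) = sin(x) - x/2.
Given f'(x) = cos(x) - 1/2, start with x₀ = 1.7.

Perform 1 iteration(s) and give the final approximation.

f(x) = sin(x) - x/2
f'(x) = cos(x) - 1/2
x₀ = 1.7

Newton-Raphson formula: x_{n+1} = x_n - f(x_n)/f'(x_n)

Iteration 1:
  f(1.700000) = 0.141665
  f'(1.700000) = -0.628844
  x_1 = 1.700000 - 0.141665/(-0.628844) = 1.925278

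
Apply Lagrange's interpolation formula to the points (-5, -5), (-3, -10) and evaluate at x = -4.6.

Lagrange interpolation formula:
P(x) = Σ yᵢ × Lᵢ(x)
where Lᵢ(x) = Π_{j≠i} (x - xⱼ)/(xᵢ - xⱼ)

L_0(-4.6) = (-4.6 - (-3))/(-5 - (-3)) = 0.800000
L_1(-4.6) = (-4.6 - (-5))/(-3 - (-5)) = 0.200000

P(-4.6) = (-5)×L_0(-4.6) + (-10)×L_1(-4.6)
P(-4.6) = -6.000000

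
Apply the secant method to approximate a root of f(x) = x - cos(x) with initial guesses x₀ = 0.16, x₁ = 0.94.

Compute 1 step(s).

f(x) = x - cos(x)
x₀ = 0.16, x₁ = 0.94

Secant formula: x_{n+1} = x_n - f(x_n)(x_n - x_{n-1})/(f(x_n) - f(x_{n-1}))

Iteration 1:
  f(0.160000) = -0.827227
  f(0.940000) = 0.350212
  x_2 = 0.940000 - 0.350212×(0.940000 - 0.160000)/(0.350212 - (-0.827227))
       = 0.708000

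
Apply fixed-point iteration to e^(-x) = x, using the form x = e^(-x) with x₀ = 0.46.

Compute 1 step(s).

Equation: e^(-x) = x
Fixed-point form: x = e^(-x)
x₀ = 0.46

x_1 = g(0.460000) = 0.631284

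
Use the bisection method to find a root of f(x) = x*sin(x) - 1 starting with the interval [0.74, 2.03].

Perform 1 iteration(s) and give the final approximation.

f(x) = x*sin(x) - 1
Initial interval: [0.74, 2.03]

Iteration 1:
  c_1 = (0.740000 + 2.030000)/2 = 1.385000
  f(c_1) = f(1.385000) = 0.361163
  f(a) × f(c) < 0, new interval: [0.740000, 1.385000]

After 1 iteration(s), the approximation is c_1 = 1.385000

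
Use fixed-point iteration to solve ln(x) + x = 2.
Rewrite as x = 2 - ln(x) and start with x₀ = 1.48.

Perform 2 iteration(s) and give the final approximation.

Equation: ln(x) + x = 2
Fixed-point form: x = 2 - ln(x)
x₀ = 1.48

x_1 = g(1.480000) = 1.607958
x_2 = g(1.607958) = 1.525035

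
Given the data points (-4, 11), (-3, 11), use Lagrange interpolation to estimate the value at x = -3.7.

Lagrange interpolation formula:
P(x) = Σ yᵢ × Lᵢ(x)
where Lᵢ(x) = Π_{j≠i} (x - xⱼ)/(xᵢ - xⱼ)

L_0(-3.7) = (-3.7 - (-3))/(-4 - (-3)) = 0.700000
L_1(-3.7) = (-3.7 - (-4))/(-3 - (-4)) = 0.300000

P(-3.7) = 11×L_0(-3.7) + 11×L_1(-3.7)
P(-3.7) = 11.000000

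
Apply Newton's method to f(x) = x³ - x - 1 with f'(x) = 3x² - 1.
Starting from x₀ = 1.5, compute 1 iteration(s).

f(x) = x³ - x - 1
f'(x) = 3x² - 1
x₀ = 1.5

Newton-Raphson formula: x_{n+1} = x_n - f(x_n)/f'(x_n)

Iteration 1:
  f(1.500000) = 0.875000
  f'(1.500000) = 5.750000
  x_1 = 1.500000 - 0.875000/5.750000 = 1.347826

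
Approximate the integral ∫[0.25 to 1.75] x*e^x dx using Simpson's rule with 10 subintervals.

f(x) = x*e^x
a = 0.25, b = 1.75, n = 10
h = (b - a)/n = 0.150000

Simpson's rule: (h/3)[f(x₀) + 4f(x₁) + 2f(x₂) + ... + f(xₙ)]

x_0 = 0.2500, f(x_0) = 0.321006, coefficient = 1
x_1 = 0.4000, f(x_1) = 0.596730, coefficient = 4
x_2 = 0.5500, f(x_2) = 0.953289, coefficient = 2
x_3 = 0.7000, f(x_3) = 1.409627, coefficient = 4
x_4 = 0.8500, f(x_4) = 1.988700, coefficient = 2
x_5 = 1.0000, f(x_5) = 2.718282, coefficient = 4
x_6 = 1.1500, f(x_6) = 3.631922, coefficient = 2
x_7 = 1.3000, f(x_7) = 4.770086, coefficient = 4
x_8 = 1.4500, f(x_8) = 6.181516, coefficient = 2
x_9 = 1.6000, f(x_9) = 7.924852, coefficient = 4
x_10 = 1.7500, f(x_10) = 10.070555, coefficient = 1

I ≈ (0.150000/3) × 105.580719 = 5.279036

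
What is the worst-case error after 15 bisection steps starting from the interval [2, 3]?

Bisection error bound: |error| ≤ (b-a)/2^n
|error| ≤ (3 - 2)/2^15 = 1/2^15
|error| ≤ 0.0000305176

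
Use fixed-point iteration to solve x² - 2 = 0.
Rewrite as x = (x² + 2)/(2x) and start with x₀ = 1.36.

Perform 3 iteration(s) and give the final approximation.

Equation: x² - 2 = 0
Fixed-point form: x = (x² + 2)/(2x)
x₀ = 1.36

x_1 = g(1.360000) = 1.415294
x_2 = g(1.415294) = 1.414214
x_3 = g(1.414214) = 1.414214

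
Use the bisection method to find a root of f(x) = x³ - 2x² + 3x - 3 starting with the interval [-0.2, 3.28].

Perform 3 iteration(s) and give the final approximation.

f(x) = x³ - 2x² + 3x - 3
Initial interval: [-0.2, 3.28]

Iteration 1:
  c_1 = (-0.200000 + 3.280000)/2 = 1.540000
  f(c_1) = f(1.540000) = 0.529064
  f(a) × f(c) < 0, new interval: [-0.200000, 1.540000]
Iteration 2:
  c_2 = (-0.200000 + 1.540000)/2 = 0.670000
  f(c_2) = f(0.670000) = -1.587037
  f(a) × f(c) ≥ 0, new interval: [0.670000, 1.540000]
Iteration 3:
  c_3 = (0.670000 + 1.540000)/2 = 1.105000
  f(c_3) = f(1.105000) = -0.777817
  f(a) × f(c) ≥ 0, new interval: [1.105000, 1.540000]

After 3 iteration(s), the approximation is c_3 = 1.105000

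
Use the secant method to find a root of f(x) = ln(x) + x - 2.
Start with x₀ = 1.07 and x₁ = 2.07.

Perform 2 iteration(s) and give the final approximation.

f(x) = ln(x) + x - 2
x₀ = 1.07, x₁ = 2.07

Secant formula: x_{n+1} = x_n - f(x_n)(x_n - x_{n-1})/(f(x_n) - f(x_{n-1}))

Iteration 1:
  f(1.070000) = -0.862341
  f(2.070000) = 0.797549
  x_2 = 2.070000 - 0.797549×(2.070000 - 1.070000)/(0.797549 - (-0.862341))
       = 1.589517
Iteration 2:
  f(2.070000) = 0.797549
  f(1.589517) = 0.052947
  x_3 = 1.589517 - 0.052947×(1.589517 - 2.070000)/(0.052947 - 0.797549)
       = 1.555351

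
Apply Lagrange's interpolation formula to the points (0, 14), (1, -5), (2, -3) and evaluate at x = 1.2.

Lagrange interpolation formula:
P(x) = Σ yᵢ × Lᵢ(x)
where Lᵢ(x) = Π_{j≠i} (x - xⱼ)/(xᵢ - xⱼ)

L_0(1.2) = (1.2 - 1)/(0 - 1) × (1.2 - 2)/(0 - 2) = -0.080000
L_1(1.2) = (1.2 - 0)/(1 - 0) × (1.2 - 2)/(1 - 2) = 0.960000
L_2(1.2) = (1.2 - 0)/(2 - 0) × (1.2 - 1)/(2 - 1) = 0.120000

P(1.2) = 14×L_0(1.2) + (-5)×L_1(1.2) + (-3)×L_2(1.2)
P(1.2) = -6.280000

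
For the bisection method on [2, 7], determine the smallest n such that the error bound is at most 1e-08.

We need (b-a)/2^n ≤ 1e-08
(7 - 2)/2^n ≤ 1e-08
5/2^n ≤ 1e-08
2^n ≥ 500000000
n ≥ log₂(500000000) = 28.90
n ≥ 29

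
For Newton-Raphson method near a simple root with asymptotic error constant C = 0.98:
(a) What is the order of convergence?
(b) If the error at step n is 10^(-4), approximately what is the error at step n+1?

(a) Newton-Raphson has quadratic (order 2) convergence near simple roots.
    This means |e_{n+1}| ≈ C|e_n|².

(b) With |e_n| = 10^(-4) and C = 0.98:
    |e_{n+1}| ≈ 0.98 × (10^(-4))² = 0.98 × 10^(-8)

(a) 2 (quadratic); (b) |e_{n+1}| ≈ 9.800e-09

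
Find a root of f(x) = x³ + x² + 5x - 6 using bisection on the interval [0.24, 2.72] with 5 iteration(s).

f(x) = x³ + x² + 5x - 6
Initial interval: [0.24, 2.72]

Iteration 1:
  c_1 = (0.240000 + 2.720000)/2 = 1.480000
  f(c_1) = f(1.480000) = 6.832192
  f(a) × f(c) < 0, new interval: [0.240000, 1.480000]
Iteration 2:
  c_2 = (0.240000 + 1.480000)/2 = 0.860000
  f(c_2) = f(0.860000) = -0.324344
  f(a) × f(c) ≥ 0, new interval: [0.860000, 1.480000]
Iteration 3:
  c_3 = (0.860000 + 1.480000)/2 = 1.170000
  f(c_3) = f(1.170000) = 2.820513
  f(a) × f(c) < 0, new interval: [0.860000, 1.170000]
Iteration 4:
  c_4 = (0.860000 + 1.170000)/2 = 1.015000
  f(c_4) = f(1.015000) = 1.150903
  f(a) × f(c) < 0, new interval: [0.860000, 1.015000]
Iteration 5:
  c_5 = (0.860000 + 1.015000)/2 = 0.937500
  f(c_5) = f(0.937500) = 0.390381
  f(a) × f(c) < 0, new interval: [0.860000, 0.937500]

After 5 iteration(s), the approximation is c_5 = 0.937500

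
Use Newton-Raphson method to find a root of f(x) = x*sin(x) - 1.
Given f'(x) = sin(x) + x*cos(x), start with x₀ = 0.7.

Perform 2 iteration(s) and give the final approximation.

f(x) = x*sin(x) - 1
f'(x) = sin(x) + x*cos(x)
x₀ = 0.7

Newton-Raphson formula: x_{n+1} = x_n - f(x_n)/f'(x_n)

Iteration 1:
  f(0.700000) = -0.549048
  f'(0.700000) = 1.179607
  x_1 = 0.700000 - (-0.549048)/1.179607 = 1.165450
Iteration 2:
  f(1.165450) = 0.071008
  f'(1.165450) = 1.378546
  x_2 = 1.165450 - 0.071008/1.378546 = 1.113940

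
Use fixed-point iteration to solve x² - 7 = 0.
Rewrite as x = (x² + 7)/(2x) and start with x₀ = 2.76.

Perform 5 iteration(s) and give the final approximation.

Equation: x² - 7 = 0
Fixed-point form: x = (x² + 7)/(2x)
x₀ = 2.76

x_1 = g(2.760000) = 2.648116
x_2 = g(2.648116) = 2.645752
x_3 = g(2.645752) = 2.645751
x_4 = g(2.645751) = 2.645751
x_5 = g(2.645751) = 2.645751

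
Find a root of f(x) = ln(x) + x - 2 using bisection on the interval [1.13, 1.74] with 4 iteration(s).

f(x) = ln(x) + x - 2
Initial interval: [1.13, 1.74]

Iteration 1:
  c_1 = (1.130000 + 1.740000)/2 = 1.435000
  f(c_1) = f(1.435000) = -0.203835
  f(a) × f(c) ≥ 0, new interval: [1.435000, 1.740000]
Iteration 2:
  c_2 = (1.435000 + 1.740000)/2 = 1.587500
  f(c_2) = f(1.587500) = 0.049660
  f(a) × f(c) < 0, new interval: [1.435000, 1.587500]
Iteration 3:
  c_3 = (1.435000 + 1.587500)/2 = 1.511250
  f(c_3) = f(1.511250) = -0.075813
  f(a) × f(c) ≥ 0, new interval: [1.511250, 1.587500]
Iteration 4:
  c_4 = (1.511250 + 1.587500)/2 = 1.549375
  f(c_4) = f(1.549375) = -0.012773
  f(a) × f(c) ≥ 0, new interval: [1.549375, 1.587500]

After 4 iteration(s), the approximation is c_4 = 1.549375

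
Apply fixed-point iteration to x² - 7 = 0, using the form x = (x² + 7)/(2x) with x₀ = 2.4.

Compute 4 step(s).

Equation: x² - 7 = 0
Fixed-point form: x = (x² + 7)/(2x)
x₀ = 2.4

x_1 = g(2.400000) = 2.658333
x_2 = g(2.658333) = 2.645781
x_3 = g(2.645781) = 2.645751
x_4 = g(2.645751) = 2.645751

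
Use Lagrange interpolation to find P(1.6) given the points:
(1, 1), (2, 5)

Lagrange interpolation formula:
P(x) = Σ yᵢ × Lᵢ(x)
where Lᵢ(x) = Π_{j≠i} (x - xⱼ)/(xᵢ - xⱼ)

L_0(1.6) = (1.6 - 2)/(1 - 2) = 0.400000
L_1(1.6) = (1.6 - 1)/(2 - 1) = 0.600000

P(1.6) = 1×L_0(1.6) + 5×L_1(1.6)
P(1.6) = 3.400000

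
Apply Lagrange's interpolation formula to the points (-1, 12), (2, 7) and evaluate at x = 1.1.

Lagrange interpolation formula:
P(x) = Σ yᵢ × Lᵢ(x)
where Lᵢ(x) = Π_{j≠i} (x - xⱼ)/(xᵢ - xⱼ)

L_0(1.1) = (1.1 - 2)/(-1 - 2) = 0.300000
L_1(1.1) = (1.1 - (-1))/(2 - (-1)) = 0.700000

P(1.1) = 12×L_0(1.1) + 7×L_1(1.1)
P(1.1) = 8.500000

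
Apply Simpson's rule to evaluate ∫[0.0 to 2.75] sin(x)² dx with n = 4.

f(x) = sin(x)²
a = 0.0, b = 2.75, n = 4
h = (b - a)/n = 0.687500

Simpson's rule: (h/3)[f(x₀) + 4f(x₁) + 2f(x₂) + ... + f(xₙ)]

x_0 = 0.0000, f(x_0) = 0.000000, coefficient = 1
x_1 = 0.6875, f(x_1) = 0.402726, coefficient = 4
x_2 = 1.3750, f(x_2) = 0.962151, coefficient = 2
x_3 = 2.0625, f(x_3) = 0.777095, coefficient = 4
x_4 = 2.7500, f(x_4) = 0.145665, coefficient = 1

I ≈ (0.687500/3) × 6.789251 = 1.555870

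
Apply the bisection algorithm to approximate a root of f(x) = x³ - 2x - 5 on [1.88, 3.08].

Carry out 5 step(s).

f(x) = x³ - 2x - 5
Initial interval: [1.88, 3.08]

Iteration 1:
  c_1 = (1.880000 + 3.080000)/2 = 2.480000
  f(c_1) = f(2.480000) = 5.292992
  f(a) × f(c) < 0, new interval: [1.880000, 2.480000]
Iteration 2:
  c_2 = (1.880000 + 2.480000)/2 = 2.180000
  f(c_2) = f(2.180000) = 1.000232
  f(a) × f(c) < 0, new interval: [1.880000, 2.180000]
Iteration 3:
  c_3 = (1.880000 + 2.180000)/2 = 2.030000
  f(c_3) = f(2.030000) = -0.694573
  f(a) × f(c) ≥ 0, new interval: [2.030000, 2.180000]
Iteration 4:
  c_4 = (2.030000 + 2.180000)/2 = 2.105000
  f(c_4) = f(2.105000) = 0.117308
  f(a) × f(c) < 0, new interval: [2.030000, 2.105000]
Iteration 5:
  c_5 = (2.030000 + 2.105000)/2 = 2.067500
  f(c_5) = f(2.067500) = -0.297355
  f(a) × f(c) ≥ 0, new interval: [2.067500, 2.105000]

After 5 iteration(s), the approximation is c_5 = 2.067500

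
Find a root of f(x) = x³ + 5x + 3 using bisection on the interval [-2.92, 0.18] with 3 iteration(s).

f(x) = x³ + 5x + 3
Initial interval: [-2.92, 0.18]

Iteration 1:
  c_1 = (-2.920000 + 0.180000)/2 = -1.370000
  f(c_1) = f(-1.370000) = -6.421353
  f(a) × f(c) ≥ 0, new interval: [-1.370000, 0.180000]
Iteration 2:
  c_2 = (-1.370000 + 0.180000)/2 = -0.595000
  f(c_2) = f(-0.595000) = -0.185645
  f(a) × f(c) ≥ 0, new interval: [-0.595000, 0.180000]
Iteration 3:
  c_3 = (-0.595000 + 0.180000)/2 = -0.207500
  f(c_3) = f(-0.207500) = 1.953566
  f(a) × f(c) < 0, new interval: [-0.595000, -0.207500]

After 3 iteration(s), the approximation is c_3 = -0.207500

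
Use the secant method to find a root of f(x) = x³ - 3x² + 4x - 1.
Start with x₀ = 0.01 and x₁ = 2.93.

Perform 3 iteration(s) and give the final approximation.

f(x) = x³ - 3x² + 4x - 1
x₀ = 0.01, x₁ = 2.93

Secant formula: x_{n+1} = x_n - f(x_n)(x_n - x_{n-1})/(f(x_n) - f(x_{n-1}))

Iteration 1:
  f(0.010000) = -0.960299
  f(2.930000) = 10.119057
  x_2 = 2.930000 - 10.119057×(2.930000 - 0.010000)/(10.119057 - (-0.960299))
       = 0.263090
Iteration 2:
  f(2.930000) = 10.119057
  f(0.263090) = -0.137079
  x_3 = 0.263090 - (-0.137079)×(0.263090 - 2.930000)/(-0.137079 - 10.119057)
       = 0.298735
Iteration 3:
  f(0.263090) = -0.137079
  f(0.298735) = -0.046129
  x_4 = 0.298735 - (-0.046129)×(0.298735 - 0.263090)/(-0.046129 - (-0.137079))
       = 0.316813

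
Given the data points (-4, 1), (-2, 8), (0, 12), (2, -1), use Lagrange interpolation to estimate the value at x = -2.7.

Lagrange interpolation formula:
P(x) = Σ yᵢ × Lᵢ(x)
where Lᵢ(x) = Π_{j≠i} (x - xⱼ)/(xᵢ - xⱼ)

L_0(-2.7) = (-2.7 - (-2))/(-4 - (-2)) × (-2.7 - 0)/(-4 - 0) × (-2.7 - 2)/(-4 - 2) = 0.185063
L_1(-2.7) = (-2.7 - (-4))/(-2 - (-4)) × (-2.7 - 0)/(-2 - 0) × (-2.7 - 2)/(-2 - 2) = 1.031062
L_2(-2.7) = (-2.7 - (-4))/(0 - (-4)) × (-2.7 - (-2))/(0 - (-2)) × (-2.7 - 2)/(0 - 2) = -0.267313
L_3(-2.7) = (-2.7 - (-4))/(2 - (-4)) × (-2.7 - (-2))/(2 - (-2)) × (-2.7 - 0)/(2 - 0) = 0.051188

P(-2.7) = 1×L_0(-2.7) + 8×L_1(-2.7) + 12×L_2(-2.7) + (-1)×L_3(-2.7)
P(-2.7) = 5.174625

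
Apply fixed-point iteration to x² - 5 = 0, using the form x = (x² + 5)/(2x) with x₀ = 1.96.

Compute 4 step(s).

Equation: x² - 5 = 0
Fixed-point form: x = (x² + 5)/(2x)
x₀ = 1.96

x_1 = g(1.960000) = 2.255510
x_2 = g(2.255510) = 2.236152
x_3 = g(2.236152) = 2.236068
x_4 = g(2.236068) = 2.236068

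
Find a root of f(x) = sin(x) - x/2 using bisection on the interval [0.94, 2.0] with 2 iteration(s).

f(x) = sin(x) - x/2
Initial interval: [0.94, 2.0]

Iteration 1:
  c_1 = (0.940000 + 2.000000)/2 = 1.470000
  f(c_1) = f(1.470000) = 0.259924
  f(a) × f(c) ≥ 0, new interval: [1.470000, 2.000000]
Iteration 2:
  c_2 = (1.470000 + 2.000000)/2 = 1.735000
  f(c_2) = f(1.735000) = 0.119049
  f(a) × f(c) ≥ 0, new interval: [1.735000, 2.000000]

After 2 iteration(s), the approximation is c_2 = 1.735000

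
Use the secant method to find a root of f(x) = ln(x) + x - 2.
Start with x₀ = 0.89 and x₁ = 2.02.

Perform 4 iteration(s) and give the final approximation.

f(x) = ln(x) + x - 2
x₀ = 0.89, x₁ = 2.02

Secant formula: x_{n+1} = x_n - f(x_n)(x_n - x_{n-1})/(f(x_n) - f(x_{n-1}))

Iteration 1:
  f(0.890000) = -1.226534
  f(2.020000) = 0.723098
  x_2 = 2.020000 - 0.723098×(2.020000 - 0.890000)/(0.723098 - (-1.226534))
       = 1.600895
Iteration 2:
  f(2.020000) = 0.723098
  f(1.600895) = 0.071458
  x_3 = 1.600895 - 0.071458×(1.600895 - 2.020000)/(0.071458 - 0.723098)
       = 1.554937
Iteration 3:
  f(1.600895) = 0.071458
  f(1.554937) = -0.003629
  x_4 = 1.554937 - (-0.003629)×(1.554937 - 1.600895)/(-0.003629 - 0.071458)
       = 1.557158
Iteration 4:
  f(1.554937) = -0.003629
  f(1.557158) = 0.000020
  x_5 = 1.557158 - 0.000020×(1.557158 - 1.554937)/(0.000020 - (-0.003629))
       = 1.557146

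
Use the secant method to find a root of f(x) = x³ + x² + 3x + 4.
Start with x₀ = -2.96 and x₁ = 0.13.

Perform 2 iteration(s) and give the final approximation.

f(x) = x³ + x² + 3x + 4
x₀ = -2.96, x₁ = 0.13

Secant formula: x_{n+1} = x_n - f(x_n)(x_n - x_{n-1})/(f(x_n) - f(x_{n-1}))

Iteration 1:
  f(-2.960000) = -22.052736
  f(0.130000) = 4.409097
  x_2 = 0.130000 - 4.409097×(0.130000 - (-2.960000))/(4.409097 - (-22.052736))
       = -0.384859
Iteration 2:
  f(0.130000) = 4.409097
  f(-0.384859) = 2.936536
  x_3 = -0.384859 - 2.936536×(-0.384859 - 0.130000)/(2.936536 - 4.409097)
       = -1.411574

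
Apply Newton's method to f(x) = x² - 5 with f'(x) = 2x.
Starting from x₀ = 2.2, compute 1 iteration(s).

f(x) = x² - 5
f'(x) = 2x
x₀ = 2.2

Newton-Raphson formula: x_{n+1} = x_n - f(x_n)/f'(x_n)

Iteration 1:
  f(2.200000) = -0.160000
  f'(2.200000) = 4.400000
  x_1 = 2.200000 - (-0.160000)/4.400000 = 2.236364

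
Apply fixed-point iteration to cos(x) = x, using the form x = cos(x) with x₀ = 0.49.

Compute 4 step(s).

Equation: cos(x) = x
Fixed-point form: x = cos(x)
x₀ = 0.49

x_1 = g(0.490000) = 0.882333
x_2 = g(0.882333) = 0.635351
x_3 = g(0.635351) = 0.804863
x_4 = g(0.804863) = 0.693210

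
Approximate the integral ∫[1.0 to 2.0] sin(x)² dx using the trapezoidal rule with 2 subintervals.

f(x) = sin(x)²
a = 1.0, b = 2.0, n = 2
h = (b - a)/n = 0.500000

Trapezoidal rule: (h/2)[f(x₀) + 2f(x₁) + 2f(x₂) + ... + f(xₙ)]

x_0 = 1.0000, f(x_0) = 0.708073, coefficient = 1
x_1 = 1.5000, f(x_1) = 0.994996, coefficient = 2
x_2 = 2.0000, f(x_2) = 0.826822, coefficient = 1

I ≈ (0.500000/2) × 3.524888 = 0.881222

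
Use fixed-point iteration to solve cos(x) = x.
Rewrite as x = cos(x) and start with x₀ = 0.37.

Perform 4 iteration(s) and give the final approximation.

Equation: cos(x) = x
Fixed-point form: x = cos(x)
x₀ = 0.37

x_1 = g(0.370000) = 0.932327
x_2 = g(0.932327) = 0.595967
x_3 = g(0.595967) = 0.827606
x_4 = g(0.827606) = 0.676640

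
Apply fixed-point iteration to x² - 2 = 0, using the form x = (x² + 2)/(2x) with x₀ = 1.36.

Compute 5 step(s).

Equation: x² - 2 = 0
Fixed-point form: x = (x² + 2)/(2x)
x₀ = 1.36

x_1 = g(1.360000) = 1.415294
x_2 = g(1.415294) = 1.414214
x_3 = g(1.414214) = 1.414214
x_4 = g(1.414214) = 1.414214
x_5 = g(1.414214) = 1.414214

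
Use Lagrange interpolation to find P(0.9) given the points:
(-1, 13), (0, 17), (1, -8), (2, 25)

Lagrange interpolation formula:
P(x) = Σ yᵢ × Lᵢ(x)
where Lᵢ(x) = Π_{j≠i} (x - xⱼ)/(xᵢ - xⱼ)

L_0(0.9) = (0.9 - 0)/(-1 - 0) × (0.9 - 1)/(-1 - 1) × (0.9 - 2)/(-1 - 2) = -0.016500
L_1(0.9) = (0.9 - (-1))/(0 - (-1)) × (0.9 - 1)/(0 - 1) × (0.9 - 2)/(0 - 2) = 0.104500
L_2(0.9) = (0.9 - (-1))/(1 - (-1)) × (0.9 - 0)/(1 - 0) × (0.9 - 2)/(1 - 2) = 0.940500
L_3(0.9) = (0.9 - (-1))/(2 - (-1)) × (0.9 - 0)/(2 - 0) × (0.9 - 1)/(2 - 1) = -0.028500

P(0.9) = 13×L_0(0.9) + 17×L_1(0.9) + (-8)×L_2(0.9) + 25×L_3(0.9)
P(0.9) = -6.674500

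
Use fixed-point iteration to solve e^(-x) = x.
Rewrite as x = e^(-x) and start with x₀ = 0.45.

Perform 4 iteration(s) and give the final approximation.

Equation: e^(-x) = x
Fixed-point form: x = e^(-x)
x₀ = 0.45

x_1 = g(0.450000) = 0.637628
x_2 = g(0.637628) = 0.528545
x_3 = g(0.528545) = 0.589462
x_4 = g(0.589462) = 0.554625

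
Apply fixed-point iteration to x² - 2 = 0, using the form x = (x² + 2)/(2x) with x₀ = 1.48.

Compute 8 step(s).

Equation: x² - 2 = 0
Fixed-point form: x = (x² + 2)/(2x)
x₀ = 1.48

x_1 = g(1.480000) = 1.415676
x_2 = g(1.415676) = 1.414214
x_3 = g(1.414214) = 1.414214
x_4 = g(1.414214) = 1.414214
x_5 = g(1.414214) = 1.414214
x_6 = g(1.414214) = 1.414214
x_7 = g(1.414214) = 1.414214
x_8 = g(1.414214) = 1.414214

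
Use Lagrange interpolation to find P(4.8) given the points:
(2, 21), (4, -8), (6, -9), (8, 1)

Lagrange interpolation formula:
P(x) = Σ yᵢ × Lᵢ(x)
where Lᵢ(x) = Π_{j≠i} (x - xⱼ)/(xᵢ - xⱼ)

L_0(4.8) = (4.8 - 4)/(2 - 4) × (4.8 - 6)/(2 - 6) × (4.8 - 8)/(2 - 8) = -0.064000
L_1(4.8) = (4.8 - 2)/(4 - 2) × (4.8 - 6)/(4 - 6) × (4.8 - 8)/(4 - 8) = 0.672000
L_2(4.8) = (4.8 - 2)/(6 - 2) × (4.8 - 4)/(6 - 4) × (4.8 - 8)/(6 - 8) = 0.448000
L_3(4.8) = (4.8 - 2)/(8 - 2) × (4.8 - 4)/(8 - 4) × (4.8 - 6)/(8 - 6) = -0.056000

P(4.8) = 21×L_0(4.8) + (-8)×L_1(4.8) + (-9)×L_2(4.8) + 1×L_3(4.8)
P(4.8) = -10.808000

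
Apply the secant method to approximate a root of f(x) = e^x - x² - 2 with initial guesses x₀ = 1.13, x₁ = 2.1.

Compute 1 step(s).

f(x) = e^x - x² - 2
x₀ = 1.13, x₁ = 2.1

Secant formula: x_{n+1} = x_n - f(x_n)(x_n - x_{n-1})/(f(x_n) - f(x_{n-1}))

Iteration 1:
  f(1.130000) = -0.181243
  f(2.100000) = 1.756170
  x_2 = 2.100000 - 1.756170×(2.100000 - 1.130000)/(1.756170 - (-0.181243))
       = 1.220743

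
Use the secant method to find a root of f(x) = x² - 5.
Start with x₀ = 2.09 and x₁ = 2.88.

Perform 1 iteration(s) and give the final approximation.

f(x) = x² - 5
x₀ = 2.09, x₁ = 2.88

Secant formula: x_{n+1} = x_n - f(x_n)(x_n - x_{n-1})/(f(x_n) - f(x_{n-1}))

Iteration 1:
  f(2.090000) = -0.631900
  f(2.880000) = 3.294400
  x_2 = 2.880000 - 3.294400×(2.880000 - 2.090000)/(3.294400 - (-0.631900))
       = 2.217143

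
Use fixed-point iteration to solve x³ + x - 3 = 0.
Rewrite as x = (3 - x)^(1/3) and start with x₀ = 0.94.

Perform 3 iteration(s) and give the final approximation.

Equation: x³ + x - 3 = 0
Fixed-point form: x = (3 - x)^(1/3)
x₀ = 0.94

x_1 = g(0.940000) = 1.272396
x_2 = g(1.272396) = 1.199908
x_3 = g(1.199908) = 1.216461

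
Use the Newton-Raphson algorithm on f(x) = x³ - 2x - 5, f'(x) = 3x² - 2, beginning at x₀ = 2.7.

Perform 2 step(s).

f(x) = x³ - 2x - 5
f'(x) = 3x² - 2
x₀ = 2.7

Newton-Raphson formula: x_{n+1} = x_n - f(x_n)/f'(x_n)

Iteration 1:
  f(2.700000) = 9.283000
  f'(2.700000) = 19.870000
  x_1 = 2.700000 - 9.283000/19.870000 = 2.232813
Iteration 2:
  f(2.232813) = 1.665964
  f'(2.232813) = 12.956366
  x_2 = 2.232813 - 1.665964/12.956366 = 2.104231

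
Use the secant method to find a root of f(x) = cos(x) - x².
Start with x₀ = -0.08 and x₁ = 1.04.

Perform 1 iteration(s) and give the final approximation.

f(x) = cos(x) - x²
x₀ = -0.08, x₁ = 1.04

Secant formula: x_{n+1} = x_n - f(x_n)(x_n - x_{n-1})/(f(x_n) - f(x_{n-1}))

Iteration 1:
  f(-0.080000) = 0.990402
  f(1.040000) = -0.575380
  x_2 = 1.040000 - (-0.575380)×(1.040000 - (-0.080000))/(-0.575380 - 0.990402)
       = 0.628432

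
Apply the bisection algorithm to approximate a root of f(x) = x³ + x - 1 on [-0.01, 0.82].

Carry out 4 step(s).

f(x) = x³ + x - 1
Initial interval: [-0.01, 0.82]

Iteration 1:
  c_1 = (-0.010000 + 0.820000)/2 = 0.405000
  f(c_1) = f(0.405000) = -0.528570
  f(a) × f(c) ≥ 0, new interval: [0.405000, 0.820000]
Iteration 2:
  c_2 = (0.405000 + 0.820000)/2 = 0.612500
  f(c_2) = f(0.612500) = -0.157717
  f(a) × f(c) ≥ 0, new interval: [0.612500, 0.820000]
Iteration 3:
  c_3 = (0.612500 + 0.820000)/2 = 0.716250
  f(c_3) = f(0.716250) = 0.083696
  f(a) × f(c) < 0, new interval: [0.612500, 0.716250]
Iteration 4:
  c_4 = (0.612500 + 0.716250)/2 = 0.664375
  f(c_4) = f(0.664375) = -0.042374
  f(a) × f(c) ≥ 0, new interval: [0.664375, 0.716250]

After 4 iteration(s), the approximation is c_4 = 0.664375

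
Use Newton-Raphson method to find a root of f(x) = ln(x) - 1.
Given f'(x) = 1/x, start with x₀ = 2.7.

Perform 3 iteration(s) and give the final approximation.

f(x) = ln(x) - 1
f'(x) = 1/x
x₀ = 2.7

Newton-Raphson formula: x_{n+1} = x_n - f(x_n)/f'(x_n)

Iteration 1:
  f(2.700000) = -0.006748
  f'(2.700000) = 0.370370
  x_1 = 2.700000 - (-0.006748)/0.370370 = 2.718220
Iteration 2:
  f(2.718220) = -0.000023
  f'(2.718220) = 0.367888
  x_2 = 2.718220 - (-0.000023)/0.367888 = 2.718282
Iteration 3:
  f(2.718282) = 0.000000
  f'(2.718282) = 0.367879
  x_3 = 2.718282 - 0.000000/0.367879 = 2.718282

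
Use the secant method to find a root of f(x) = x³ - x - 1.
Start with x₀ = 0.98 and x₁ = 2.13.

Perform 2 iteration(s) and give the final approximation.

f(x) = x³ - x - 1
x₀ = 0.98, x₁ = 2.13

Secant formula: x_{n+1} = x_n - f(x_n)(x_n - x_{n-1})/(f(x_n) - f(x_{n-1}))

Iteration 1:
  f(0.980000) = -1.038808
  f(2.130000) = 6.533597
  x_2 = 2.130000 - 6.533597×(2.130000 - 0.980000)/(6.533597 - (-1.038808))
       = 1.137761
Iteration 2:
  f(2.130000) = 6.533597
  f(1.137761) = -0.664930
  x_3 = 1.137761 - (-0.664930)×(1.137761 - 2.130000)/(-0.664930 - 6.533597)
       = 1.229414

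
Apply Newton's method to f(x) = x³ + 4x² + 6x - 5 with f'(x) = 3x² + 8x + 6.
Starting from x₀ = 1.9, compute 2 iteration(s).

f(x) = x³ + 4x² + 6x - 5
f'(x) = 3x² + 8x + 6
x₀ = 1.9

Newton-Raphson formula: x_{n+1} = x_n - f(x_n)/f'(x_n)

Iteration 1:
  f(1.900000) = 27.699000
  f'(1.900000) = 32.030000
  x_1 = 1.900000 - 27.699000/32.030000 = 1.035217
Iteration 2:
  f(1.035217) = 6.607414
  f'(1.035217) = 17.496758
  x_2 = 1.035217 - 6.607414/17.496758 = 0.657581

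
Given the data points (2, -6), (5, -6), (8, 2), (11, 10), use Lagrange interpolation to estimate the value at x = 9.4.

Lagrange interpolation formula:
P(x) = Σ yᵢ × Lᵢ(x)
where Lᵢ(x) = Π_{j≠i} (x - xⱼ)/(xᵢ - xⱼ)

L_0(9.4) = (9.4 - 5)/(2 - 5) × (9.4 - 8)/(2 - 8) × (9.4 - 11)/(2 - 11) = 0.060840
L_1(9.4) = (9.4 - 2)/(5 - 2) × (9.4 - 8)/(5 - 8) × (9.4 - 11)/(5 - 11) = -0.306963
L_2(9.4) = (9.4 - 2)/(8 - 2) × (9.4 - 5)/(8 - 5) × (9.4 - 11)/(8 - 11) = 0.964741
L_3(9.4) = (9.4 - 2)/(11 - 2) × (9.4 - 5)/(11 - 5) × (9.4 - 8)/(11 - 8) = 0.281383

P(9.4) = (-6)×L_0(9.4) + (-6)×L_1(9.4) + 2×L_2(9.4) + 10×L_3(9.4)
P(9.4) = 6.220049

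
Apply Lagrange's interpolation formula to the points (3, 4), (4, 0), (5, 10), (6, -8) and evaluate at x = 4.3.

Lagrange interpolation formula:
P(x) = Σ yᵢ × Lᵢ(x)
where Lᵢ(x) = Π_{j≠i} (x - xⱼ)/(xᵢ - xⱼ)

L_0(4.3) = (4.3 - 4)/(3 - 4) × (4.3 - 5)/(3 - 5) × (4.3 - 6)/(3 - 6) = -0.059500
L_1(4.3) = (4.3 - 3)/(4 - 3) × (4.3 - 5)/(4 - 5) × (4.3 - 6)/(4 - 6) = 0.773500
L_2(4.3) = (4.3 - 3)/(5 - 3) × (4.3 - 4)/(5 - 4) × (4.3 - 6)/(5 - 6) = 0.331500
L_3(4.3) = (4.3 - 3)/(6 - 3) × (4.3 - 4)/(6 - 4) × (4.3 - 5)/(6 - 5) = -0.045500

P(4.3) = 4×L_0(4.3) + 0×L_1(4.3) + 10×L_2(4.3) + (-8)×L_3(4.3)
P(4.3) = 3.441000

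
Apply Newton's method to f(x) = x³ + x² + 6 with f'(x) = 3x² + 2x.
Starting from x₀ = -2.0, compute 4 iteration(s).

f(x) = x³ + x² + 6
f'(x) = 3x² + 2x
x₀ = -2.0

Newton-Raphson formula: x_{n+1} = x_n - f(x_n)/f'(x_n)

Iteration 1:
  f(-2.000000) = 2.000000
  f'(-2.000000) = 8.000000
  x_1 = -2.000000 - 2.000000/8.000000 = -2.250000
Iteration 2:
  f(-2.250000) = -0.328125
  f'(-2.250000) = 10.687500
  x_2 = -2.250000 - (-0.328125)/10.687500 = -2.219298
Iteration 3:
  f(-2.219298) = -0.005391
  f'(-2.219298) = 10.337258
  x_3 = -2.219298 - (-0.005391)/10.337258 = -2.218777
Iteration 4:
  f(-2.218777) = -0.000002
  f'(-2.218777) = 10.331357
  x_4 = -2.218777 - (-0.000002)/10.331357 = -2.218777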